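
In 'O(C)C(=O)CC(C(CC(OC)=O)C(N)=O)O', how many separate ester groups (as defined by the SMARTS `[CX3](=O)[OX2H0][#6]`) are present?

2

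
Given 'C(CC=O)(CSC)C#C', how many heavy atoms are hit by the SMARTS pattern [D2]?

5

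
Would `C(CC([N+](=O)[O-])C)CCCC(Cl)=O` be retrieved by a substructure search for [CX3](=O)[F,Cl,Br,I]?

Yes

The pattern [CX3](=O)[F,Cl,Br,I] describes a carbonyl carbon bonded to a halogen — an acyl halide.
The molecule carries an acyl chloride (-C(=O)Cl), whose atoms satisfy every constraint of the query, so the pattern matches.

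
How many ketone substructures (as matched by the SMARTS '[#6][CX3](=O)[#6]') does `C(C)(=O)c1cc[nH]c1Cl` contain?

1

[#6][CX3](=O)[#6] is the SMARTS for a ketone: a carbonyl carbon (no H) flanked by two carbons.
Exactly one fragment in the molecule meets all constraints, giving 1 match.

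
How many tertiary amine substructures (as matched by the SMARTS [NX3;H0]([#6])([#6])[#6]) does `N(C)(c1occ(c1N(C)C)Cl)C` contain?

[NX3;H0]([#6])([#6])[#6] is the SMARTS for a tertiary amine: a trivalent nitrogen with no H, bonded to three carbons.
The molecule carries 2 separate instances of a dimethylamino group (-N(CH3)2) meeting every constraint; each maps to a distinct set of atoms, giving 2 matches.

2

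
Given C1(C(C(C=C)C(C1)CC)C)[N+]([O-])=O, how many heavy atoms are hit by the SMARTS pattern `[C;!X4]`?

Check the 13 heavy atoms by environment: 8× C (X4) → no; 2× C (X3) → match; 1× N (charge +1, X3) → no; 1× O (charge -1, X1) → no; 1× O (X1) → no.
That gives 2 matching atoms.

2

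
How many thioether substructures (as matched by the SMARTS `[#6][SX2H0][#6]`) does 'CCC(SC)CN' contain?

[#6][SX2H0][#6] is the SMARTS for a thioether: an aliphatic sulfur bridging two carbons with no H on the sulfur.
Exactly one fragment in the molecule meets all constraints, giving 1 match.

1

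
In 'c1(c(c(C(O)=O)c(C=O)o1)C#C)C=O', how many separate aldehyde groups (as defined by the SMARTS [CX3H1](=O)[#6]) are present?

2

[CX3H1](=O)[#6] is the SMARTS for an aldehyde: an sp2 carbon with one H, double-bonded to O and single-bonded to carbon.
The molecule carries 2 separate instances of an aldehyde (-CHO) meeting every constraint; each maps to a distinct set of atoms, giving 2 matches.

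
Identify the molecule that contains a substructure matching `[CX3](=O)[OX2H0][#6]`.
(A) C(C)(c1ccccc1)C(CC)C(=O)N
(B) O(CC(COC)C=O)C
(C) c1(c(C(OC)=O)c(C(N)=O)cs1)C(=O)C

C

[CX3](=O)[OX2H0][#6] describes a carbonyl carbon bonded to an oxygen that is itself bonded to carbon (no H on that O) (an ester).
(A) has a primary amide (-C(=O)NH2) but the carbonyl is bonded to N, not to an O-C linkage.
(B) has a methoxy ether (-OCH3) but the ether oxygen is not adjacent to a C=O carbon.
(C) contains a methyl-ester group (-C(=O)OCH3), which satisfies every atom and bond constraint.
So the answer is (C).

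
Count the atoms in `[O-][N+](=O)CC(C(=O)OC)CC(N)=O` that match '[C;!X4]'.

2

The query [C;!X4] means: aliphatic carbon that does not have four total connections.
Check the 13 heavy atoms by environment: 4× C (X4) → no; 1× N (charge +1, X3) → no; 1× O (charge -1, X1) → no; 3× O (X1) → no; 2× C (X3) → match; 1× O (X2) → no; 1× N (X3) → no.
That gives 2 matching atoms.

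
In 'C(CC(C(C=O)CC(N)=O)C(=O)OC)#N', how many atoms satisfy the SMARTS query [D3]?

Check the 15 heavy atoms by environment: 4× C (D2) → no; 4× C (D3) → match; 2× N (D1) → no; 3× O (D1) → no; 1× O (D2) → no; 1× C (D1) → no.
That gives 4 matching atoms.

4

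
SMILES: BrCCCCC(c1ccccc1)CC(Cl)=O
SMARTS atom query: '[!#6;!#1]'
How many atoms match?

3

The query [!#6;!#1] means: not carbon and not hydrogen — any heteroatom.
Check the 16 heavy atoms by environment: 7× C → no; 1× O → match; 1× Cl → match; 6× c (aromatic) → no; 1× Br → match.
Summing the matching environments: 1 + 1 + 1 = 3 matching atoms.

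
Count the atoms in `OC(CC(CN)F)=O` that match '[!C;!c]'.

4

The query [!C;!c] means: neither aliphatic nor aromatic carbon — same as [!#6].
Check the 8 heavy atoms by environment: 4× C → no; 1× F → match; 1× N → match; 2× O → match.
Summing the matching environments: 1 + 1 + 2 = 4 matching atoms.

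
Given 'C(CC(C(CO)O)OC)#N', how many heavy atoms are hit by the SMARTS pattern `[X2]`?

4

The query [X2] means: any atom with exactly two total connections (bonds + H).
Check the 10 heavy atoms by environment: 5× C (X4) → no; 3× O (X2) → match; 1× C (X2) → match; 1× N (X1) → no.
Summing the matching environments: 3 + 1 = 4 matching atoms.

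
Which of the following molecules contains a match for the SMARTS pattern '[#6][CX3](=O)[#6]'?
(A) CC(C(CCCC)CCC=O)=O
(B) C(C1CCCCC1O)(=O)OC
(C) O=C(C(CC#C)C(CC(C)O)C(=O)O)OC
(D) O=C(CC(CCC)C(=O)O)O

[#6][CX3](=O)[#6] describes a carbonyl carbon (no H) flanked by two carbons (a ketone).
(A) contains an acetyl/ketone group (-C(=O)CH3), which satisfies every atom and bond constraint.
(B) has a methyl-ester group (-C(=O)OCH3) but one neighbour of the carbonyl carbon is O, not C.
(C) has a methyl-ester group (-C(=O)OCH3) but one neighbour of the carbonyl carbon is O, not C.
(D) has a carboxylic acid group (-C(=O)OH) but one neighbour of the carbonyl carbon is O, not C.
So the answer is (A).

A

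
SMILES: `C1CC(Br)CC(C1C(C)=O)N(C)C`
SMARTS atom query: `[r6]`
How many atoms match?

6

The query [r6] means: r6 matches atoms in a six-membered ring.
Check the 13 heavy atoms by environment: 6× C (in 6-ring) → match; 1× Br (acyclic) → no; 1× N (acyclic) → no; 4× C (acyclic) → no; 1× O (acyclic) → no.
That gives 6 matching atoms.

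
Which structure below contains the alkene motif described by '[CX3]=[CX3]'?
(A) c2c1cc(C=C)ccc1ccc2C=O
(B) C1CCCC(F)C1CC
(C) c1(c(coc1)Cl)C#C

A

[CX3]=[CX3] describes a non-aromatic C=C double bond between two sp2 carbons (an alkene).
(A) contains a vinyl group (-CH=CH2), which satisfies every atom and bond constraint.
(B) has an ethyl group (-CH2CH3) but its C-C bond is a single bond between CX4 carbons, not CX3=CX3.
(C) has an ethynyl group (-C#CH) but the C-C bond is a triple bond, not a double bond.
So the answer is (A).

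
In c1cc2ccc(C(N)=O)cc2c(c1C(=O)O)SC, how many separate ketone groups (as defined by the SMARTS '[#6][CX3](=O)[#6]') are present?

0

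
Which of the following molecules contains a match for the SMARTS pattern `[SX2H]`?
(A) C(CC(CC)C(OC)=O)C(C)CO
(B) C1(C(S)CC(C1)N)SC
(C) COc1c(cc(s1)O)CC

B

[SX2H] describes an aliphatic sulfur with two connections, one being H (a thiol).
(A) has a hydroxyl group (-OH) but it is an -OH, not an -SH.
(B) contains a thiol (-SH), which satisfies every atom and bond constraint.
(C) has a hydroxyl group (-OH) but it is an -OH, not an -SH.
So the answer is (B).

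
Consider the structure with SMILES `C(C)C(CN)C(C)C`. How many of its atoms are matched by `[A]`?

The query [A] means: A matches any aliphatic (non-aromatic) heavy atom.
Check the 8 heavy atoms by environment: 7× C → match; 1× N → match.
Summing the matching environments: 7 + 1 = 8 matching atoms.

8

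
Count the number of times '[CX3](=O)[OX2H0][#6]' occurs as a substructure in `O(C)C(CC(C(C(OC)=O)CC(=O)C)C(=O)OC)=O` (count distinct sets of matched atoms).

3

[CX3](=O)[OX2H0][#6] is the SMARTS for an ester: a carbonyl carbon bonded to an oxygen that is itself bonded to carbon (no H on that O).
The molecule carries 3 separate instances of a methyl-ester group (-C(=O)OCH3) meeting every constraint; each maps to a distinct set of atoms, giving 3 matches.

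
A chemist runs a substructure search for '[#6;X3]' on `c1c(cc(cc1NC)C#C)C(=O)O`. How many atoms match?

Check the 13 heavy atoms by environment: 6× c (aromatic, X3) → match; 1× C (X3) → match; 1× O (X1) → no; 1× O (X2) → no; 2× C (X2) → no; 1× N (X3) → no; 1× C (X4) → no.
Summing the matching environments: 6 + 1 = 7 matching atoms.

7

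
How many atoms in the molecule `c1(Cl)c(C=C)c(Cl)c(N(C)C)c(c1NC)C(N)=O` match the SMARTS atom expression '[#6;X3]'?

Check the 18 heavy atoms by environment: 6× c (aromatic, X3) → match; 2× Cl (X1) → no; 3× C (X3) → match; 1× O (X1) → no; 3× N (X3) → no; 3× C (X4) → no.
Summing the matching environments: 6 + 3 = 9 matching atoms.

9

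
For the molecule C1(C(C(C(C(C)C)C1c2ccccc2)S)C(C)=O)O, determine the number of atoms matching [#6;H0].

2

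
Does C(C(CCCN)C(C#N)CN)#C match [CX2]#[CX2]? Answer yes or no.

Yes

The pattern [CX2]#[CX2] describes a carbon-carbon triple bond — an alkyne.
The molecule carries an ethynyl group (-C#CH), whose atoms satisfy every constraint of the query, so the pattern matches.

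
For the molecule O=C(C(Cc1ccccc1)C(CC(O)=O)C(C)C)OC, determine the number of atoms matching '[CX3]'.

2

The query [CX3] means: C with X3: aliphatic carbon with exactly 3 total connections.
Check the 20 heavy atoms by environment: 8× C (X4) → no; 2× C (X3) → match; 2× O (X1) → no; 2× O (X2) → no; 6× c (aromatic, X3) → no.
That gives 2 matching atoms.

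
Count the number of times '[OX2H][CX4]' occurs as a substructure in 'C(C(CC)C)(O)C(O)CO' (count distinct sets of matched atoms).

3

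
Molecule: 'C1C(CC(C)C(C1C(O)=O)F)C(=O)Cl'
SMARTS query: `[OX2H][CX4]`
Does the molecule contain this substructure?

No

The pattern [OX2H][CX4] describes a hydroxyl oxygen bound to an sp3 (X4) carbon — an aliphatic alcohol.
The closest candidate here is a carboxylic acid group (-C(=O)OH), but the -OH is on a CX3 carbonyl carbon, not a CX4 carbon. No other fragment satisfies the full query, so there is no match.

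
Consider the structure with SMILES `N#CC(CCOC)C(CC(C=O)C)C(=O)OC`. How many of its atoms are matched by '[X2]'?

3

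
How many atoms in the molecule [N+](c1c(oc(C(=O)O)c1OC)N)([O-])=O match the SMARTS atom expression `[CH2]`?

The query [CH2] means: aliphatic carbon with exactly two hydrogens.
Check the 14 heavy atoms by environment: 1× o (aromatic, H0) → no; 4× c (aromatic, H0) → no; 1× N (H2) → no; 1× N (charge +1, H0) → no; 1× O (charge -1, H0) → no; 3× O (H0) → no; 1× C (H3) → no; 1× C (H0) → no; 1× O (H1) → no.
No environment satisfies the query, so 0 matching atoms.

0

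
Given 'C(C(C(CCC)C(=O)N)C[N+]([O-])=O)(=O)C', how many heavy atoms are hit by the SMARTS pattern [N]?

Check the 15 heavy atoms by environment: 9× C → no; 3× O → no; 1× N (charge +1) → match; 1× O (charge -1) → no; 1× N → match.
Summing the matching environments: 1 + 1 = 2 matching atoms.

2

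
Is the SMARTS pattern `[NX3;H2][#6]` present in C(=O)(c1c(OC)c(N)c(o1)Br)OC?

The pattern [NX3;H2][#6] describes a trivalent nitrogen with two H attached to carbon — a primary amine.
The molecule carries a primary amino group (-NH2), whose atoms satisfy every constraint of the query, so the pattern matches.

Yes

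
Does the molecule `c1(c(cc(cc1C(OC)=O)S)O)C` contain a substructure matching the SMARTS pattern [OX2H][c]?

Yes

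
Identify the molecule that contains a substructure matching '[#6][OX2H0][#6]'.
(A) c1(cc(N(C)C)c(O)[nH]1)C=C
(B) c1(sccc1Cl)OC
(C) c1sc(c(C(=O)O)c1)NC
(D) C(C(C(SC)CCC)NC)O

[#6][OX2H0][#6] describes an aliphatic oxygen bridging two carbons with no H on the oxygen (an ether).
(A) has a hydroxyl group (-OH) but the oxygen has H1, not H0 bridging two carbons.
(B) contains a methoxy ether (-OCH3), which satisfies every atom and bond constraint.
(C) has a carboxylic acid group (-C(=O)OH) but the -OH oxygen has H1; the =O is OX1, not OX2.
(D) has a hydroxyl group (-OH) but the oxygen has H1, not H0 bridging two carbons.
So the answer is (B).

B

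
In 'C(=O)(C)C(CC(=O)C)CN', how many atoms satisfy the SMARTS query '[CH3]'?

The query [CH3] means: aliphatic carbon with exactly three hydrogens.
Check the 10 heavy atoms by environment: 2× C (H2) → no; 1× C (H1) → no; 1× N (H2) → no; 2× C (H0) → no; 2× O (H0) → no; 2× C (H3) → match.
That gives 2 matching atoms.

2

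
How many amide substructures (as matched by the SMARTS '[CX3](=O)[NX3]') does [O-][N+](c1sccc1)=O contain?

0

[CX3](=O)[NX3] is the SMARTS for an amide: a carbonyl carbon bonded to a trivalent nitrogen.
No fragment in the molecule satisfies every constraint, giving 0 matches.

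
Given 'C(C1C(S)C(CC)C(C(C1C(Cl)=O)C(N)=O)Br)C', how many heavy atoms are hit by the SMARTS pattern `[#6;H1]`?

The query [#6;H1] means: any carbon bearing exactly one hydrogen.
Check the 18 heavy atoms by environment: 6× C (H1) → match; 1× Br (H0) → no; 2× C (H2) → no; 2× C (H3) → no; 1× S (H1) → no; 2× C (H0) → no; 2× O (H0) → no; 1× Cl (H0) → no; 1× N (H2) → no.
That gives 6 matching atoms.

6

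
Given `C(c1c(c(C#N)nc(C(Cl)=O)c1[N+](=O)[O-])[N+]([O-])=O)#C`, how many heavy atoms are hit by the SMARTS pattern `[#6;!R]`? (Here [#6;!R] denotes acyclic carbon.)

4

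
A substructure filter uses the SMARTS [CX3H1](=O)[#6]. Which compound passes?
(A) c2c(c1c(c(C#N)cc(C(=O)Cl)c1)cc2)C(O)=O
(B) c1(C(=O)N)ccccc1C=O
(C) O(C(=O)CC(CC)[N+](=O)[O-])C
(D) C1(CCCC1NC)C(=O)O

B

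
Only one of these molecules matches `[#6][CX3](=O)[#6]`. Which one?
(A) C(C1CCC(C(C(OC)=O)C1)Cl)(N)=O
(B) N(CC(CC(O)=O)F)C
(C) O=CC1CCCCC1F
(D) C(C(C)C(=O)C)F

[#6][CX3](=O)[#6] describes a carbonyl carbon (no H) flanked by two carbons (a ketone).
(A) has a primary amide (-C(=O)NH2) but one neighbour of the carbonyl carbon is N, not C.
(B) has a carboxylic acid group (-C(=O)OH) but one neighbour of the carbonyl carbon is O, not C.
(C) has an aldehyde (-CHO) but the carbonyl carbon has H1, so it is not flanked by two carbons.
(D) contains an acetyl/ketone group (-C(=O)CH3), which satisfies every atom and bond constraint.
So the answer is (D).

D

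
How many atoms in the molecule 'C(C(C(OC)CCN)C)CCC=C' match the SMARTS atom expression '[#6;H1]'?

The query [#6;H1] means: any carbon bearing exactly one hydrogen.
Check the 13 heavy atoms by environment: 6× C (H2) → no; 3× C (H1) → match; 2× C (H3) → no; 1× N (H2) → no; 1× O (H0) → no.
That gives 3 matching atoms.

3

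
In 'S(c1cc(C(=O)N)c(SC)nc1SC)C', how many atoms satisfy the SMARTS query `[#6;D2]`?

1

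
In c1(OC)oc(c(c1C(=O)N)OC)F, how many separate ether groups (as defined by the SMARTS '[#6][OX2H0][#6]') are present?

2

[#6][OX2H0][#6] is the SMARTS for an ether: an aliphatic oxygen bridging two carbons with no H on the oxygen.
The molecule carries 2 separate instances of a methoxy ether (-OCH3) meeting every constraint; each maps to a distinct set of atoms, giving 2 matches.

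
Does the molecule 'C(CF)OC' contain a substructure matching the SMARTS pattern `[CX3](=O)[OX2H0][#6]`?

The pattern [CX3](=O)[OX2H0][#6] describes a carbonyl carbon bonded to an oxygen that is itself bonded to carbon (no H on that O) — an ester.
The closest candidate here is a methoxy ether (-OCH3), but the ether oxygen is not adjacent to a C=O carbon. No other fragment satisfies the full query, so there is no match.

No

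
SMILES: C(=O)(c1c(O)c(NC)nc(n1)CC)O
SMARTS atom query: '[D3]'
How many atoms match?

Check the 14 heavy atoms by environment: 2× n (aromatic, D2) → no; 4× c (aromatic, D3) → match; 1× C (D2) → no; 2× C (D1) → no; 3× O (D1) → no; 1× C (D3) → match; 1× N (D2) → no.
Summing the matching environments: 4 + 1 = 5 matching atoms.

5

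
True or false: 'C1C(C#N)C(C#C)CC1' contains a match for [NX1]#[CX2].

The pattern [NX1]#[CX2] describes a nitrogen triple-bonded to a two-connected carbon — a nitrile.
The molecule carries a nitrile (-C#N), whose atoms satisfy every constraint of the query, so the pattern matches.

True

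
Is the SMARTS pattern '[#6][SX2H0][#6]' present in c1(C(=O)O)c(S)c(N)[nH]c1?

No

The pattern [#6][SX2H0][#6] describes an aliphatic sulfur bridging two carbons with no H on the sulfur — a thioether.
The closest candidate here is a thiol (-SH), but the sulfur has H1, not H0 bridging two carbons. No other fragment satisfies the full query, so there is no match.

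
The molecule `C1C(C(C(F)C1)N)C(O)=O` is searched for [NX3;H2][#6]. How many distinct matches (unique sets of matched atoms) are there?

[NX3;H2][#6] is the SMARTS for a primary amine: a trivalent nitrogen with two H attached to carbon.
Exactly one fragment in the molecule meets all constraints, giving 1 match.

1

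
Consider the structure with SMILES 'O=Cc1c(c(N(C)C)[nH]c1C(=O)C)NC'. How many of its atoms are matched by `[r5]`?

5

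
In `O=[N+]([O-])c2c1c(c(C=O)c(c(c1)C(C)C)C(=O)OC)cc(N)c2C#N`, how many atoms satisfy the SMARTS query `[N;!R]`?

Check the 25 heavy atoms by environment: 10× c (aromatic, in 6-ring) → no; 7× C (acyclic) → no; 2× N (acyclic) → match; 4× O (acyclic) → no; 1× N (charge +1, acyclic) → match; 1× O (charge -1, acyclic) → no.
Summing the matching environments: 2 + 1 = 3 matching atoms.

3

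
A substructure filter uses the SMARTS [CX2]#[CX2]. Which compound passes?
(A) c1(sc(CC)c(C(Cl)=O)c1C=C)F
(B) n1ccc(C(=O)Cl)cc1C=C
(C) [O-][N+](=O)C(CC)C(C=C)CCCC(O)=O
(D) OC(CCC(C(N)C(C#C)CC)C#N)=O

D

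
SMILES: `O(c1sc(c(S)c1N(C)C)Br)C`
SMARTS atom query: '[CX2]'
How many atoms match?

Check the 12 heavy atoms by environment: 1× s (aromatic, X2) → no; 4× c (aromatic, X3) → no; 1× Br (X1) → no; 1× N (X3) → no; 3× C (X4) → no; 1× S (X2) → no; 1× O (X2) → no.
No environment satisfies the query, so 0 matching atoms.

0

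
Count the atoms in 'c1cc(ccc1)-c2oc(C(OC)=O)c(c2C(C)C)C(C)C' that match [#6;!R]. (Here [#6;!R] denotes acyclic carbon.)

8

Check the 21 heavy atoms by environment: 1× o (aromatic, in 5-ring) → no; 4× c (aromatic, in 5-ring) → no; 8× C (acyclic) → match; 6× c (aromatic, in 6-ring) → no; 2× O (acyclic) → no.
That gives 8 matching atoms.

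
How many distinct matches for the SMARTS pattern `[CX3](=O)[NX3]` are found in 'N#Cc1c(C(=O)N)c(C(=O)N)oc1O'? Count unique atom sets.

[CX3](=O)[NX3] is the SMARTS for an amide: a carbonyl carbon bonded to a trivalent nitrogen.
The molecule carries 2 separate instances of a primary amide (-C(=O)NH2) meeting every constraint; each maps to a distinct set of atoms, giving 2 matches.

2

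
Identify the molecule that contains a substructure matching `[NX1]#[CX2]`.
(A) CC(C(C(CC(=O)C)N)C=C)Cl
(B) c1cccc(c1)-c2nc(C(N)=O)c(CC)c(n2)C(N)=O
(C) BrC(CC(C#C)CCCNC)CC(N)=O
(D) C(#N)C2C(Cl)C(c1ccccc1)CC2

[NX1]#[CX2] describes a nitrogen triple-bonded to a two-connected carbon (a nitrile).
(A) has a primary amino group (-NH2) but the nitrogen is NX3 (three connections), not NX1 triple-bonded.
(B) has a primary amide (-C(=O)NH2) but the nitrogen is NX3, not NX1.
(C) has a primary amide (-C(=O)NH2) but the nitrogen is NX3, not NX1.
(D) contains a nitrile (-C#N), which satisfies every atom and bond constraint.
So the answer is (D).

D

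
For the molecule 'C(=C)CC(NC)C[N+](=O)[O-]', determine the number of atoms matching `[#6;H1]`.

2

The query [#6;H1] means: any carbon bearing exactly one hydrogen.
Check the 10 heavy atoms by environment: 3× C (H2) → no; 2× C (H1) → match; 1× N (charge +1, H0) → no; 1× O (charge -1, H0) → no; 1× O (H0) → no; 1× N (H1) → no; 1× C (H3) → no.
That gives 2 matching atoms.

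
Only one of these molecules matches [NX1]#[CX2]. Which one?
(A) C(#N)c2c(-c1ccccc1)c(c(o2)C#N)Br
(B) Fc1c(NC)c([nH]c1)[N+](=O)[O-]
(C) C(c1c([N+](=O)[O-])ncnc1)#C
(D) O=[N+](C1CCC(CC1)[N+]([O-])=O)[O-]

[NX1]#[CX2] describes a nitrogen triple-bonded to a two-connected carbon (a nitrile).
(A) contains a nitrile (-C#N), which satisfies every atom and bond constraint.
(B) has a nitro group (-[N+](=O)[O-]) but there is no C#N triple bond.
(C) has a nitro group (-[N+](=O)[O-]) but there is no C#N triple bond.
(D) has a nitro group (-[N+](=O)[O-]) but there is no C#N triple bond.
So the answer is (A).

A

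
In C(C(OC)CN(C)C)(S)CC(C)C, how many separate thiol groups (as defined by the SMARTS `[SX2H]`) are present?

1

[SX2H] is the SMARTS for a thiol: an aliphatic sulfur with two connections, one being H.
Exactly one fragment in the molecule meets all constraints, giving 1 match.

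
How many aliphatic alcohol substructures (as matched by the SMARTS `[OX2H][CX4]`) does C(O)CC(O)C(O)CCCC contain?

3

[OX2H][CX4] is the SMARTS for an aliphatic alcohol: a hydroxyl oxygen bound to an sp3 (X4) carbon.
The molecule carries 3 separate instances of a hydroxyl group (-OH) meeting every constraint; each maps to a distinct set of atoms, giving 3 matches.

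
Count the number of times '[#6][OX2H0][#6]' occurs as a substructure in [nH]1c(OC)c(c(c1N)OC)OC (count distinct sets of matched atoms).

[#6][OX2H0][#6] is the SMARTS for an ether: an aliphatic oxygen bridging two carbons with no H on the oxygen.
The molecule carries 3 separate instances of a methoxy ether (-OCH3) meeting every constraint; each maps to a distinct set of atoms, giving 3 matches.

3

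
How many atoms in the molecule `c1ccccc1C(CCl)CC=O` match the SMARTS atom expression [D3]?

2

The query [D3] means: atom with exactly three heavy-atom neighbours.
Check the 12 heavy atoms by environment: 3× C (D2) → no; 1× C (D3) → match; 1× Cl (D1) → no; 1× O (D1) → no; 1× c (aromatic, D3) → match; 5× c (aromatic, D2) → no.
Summing the matching environments: 1 + 1 = 2 matching atoms.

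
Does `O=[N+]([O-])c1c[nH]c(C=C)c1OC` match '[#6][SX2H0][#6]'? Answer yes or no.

No

The pattern [#6][SX2H0][#6] describes an aliphatic sulfur bridging two carbons with no H on the sulfur — a thioether.
The closest candidate here is a methoxy ether (-OCH3), but the bridging atom is O, not S. No other fragment satisfies the full query, so there is no match.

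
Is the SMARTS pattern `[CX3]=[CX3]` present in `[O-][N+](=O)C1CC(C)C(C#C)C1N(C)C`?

The pattern [CX3]=[CX3] describes a non-aromatic C=C double bond between two sp2 carbons — an alkene.
The closest candidate here is an ethynyl group (-C#CH), but the C-C bond is a triple bond, not a double bond. No other fragment satisfies the full query, so there is no match.

No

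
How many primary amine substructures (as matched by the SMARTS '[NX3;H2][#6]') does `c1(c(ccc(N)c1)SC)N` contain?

2

[NX3;H2][#6] is the SMARTS for a primary amine: a trivalent nitrogen with two H attached to carbon.
The molecule carries 2 separate instances of a primary amino group (-NH2) meeting every constraint; each maps to a distinct set of atoms, giving 2 matches.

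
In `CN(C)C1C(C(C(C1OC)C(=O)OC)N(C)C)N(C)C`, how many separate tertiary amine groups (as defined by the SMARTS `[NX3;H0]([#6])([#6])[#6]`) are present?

3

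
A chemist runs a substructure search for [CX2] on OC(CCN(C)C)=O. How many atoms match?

The query [CX2] means: C with X2: aliphatic carbon with exactly 2 total connections.
Check the 8 heavy atoms by environment: 4× C (X4) → no; 1× C (X3) → no; 1× O (X1) → no; 1× O (X2) → no; 1× N (X3) → no.
No environment satisfies the query, so 0 matching atoms.

0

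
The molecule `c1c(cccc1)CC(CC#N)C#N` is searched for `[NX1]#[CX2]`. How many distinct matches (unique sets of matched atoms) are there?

2

[NX1]#[CX2] is the SMARTS for a nitrile: a nitrogen triple-bonded to a two-connected carbon.
The molecule carries 2 separate instances of a nitrile (-C#N) meeting every constraint; each maps to a distinct set of atoms, giving 2 matches.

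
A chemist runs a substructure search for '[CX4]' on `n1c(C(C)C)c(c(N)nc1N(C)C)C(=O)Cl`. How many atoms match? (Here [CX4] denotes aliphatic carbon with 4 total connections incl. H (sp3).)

The query [CX4] means: C with X4: aliphatic carbon with exactly 4 total connections (bonds + H).
Check the 16 heavy atoms by environment: 2× n (aromatic, X2) → no; 4× c (aromatic, X3) → no; 2× N (X3) → no; 5× C (X4) → match; 1× C (X3) → no; 1× O (X1) → no; 1× Cl (X1) → no.
That gives 5 matching atoms.

5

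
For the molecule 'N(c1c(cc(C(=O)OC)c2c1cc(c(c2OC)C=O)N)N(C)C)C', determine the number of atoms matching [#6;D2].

3

The query [#6;D2] means: any carbon bonded to exactly two heavy atoms.
Check the 24 heavy atoms by environment: 8× c (aromatic, D3) → no; 2× c (aromatic, D2) → match; 1× N (D3) → no; 5× C (D1) → no; 1× N (D2) → no; 1× C (D2) → match; 2× O (D1) → no; 1× C (D3) → no; 2× O (D2) → no; 1× N (D1) → no.
Summing the matching environments: 2 + 1 = 3 matching atoms.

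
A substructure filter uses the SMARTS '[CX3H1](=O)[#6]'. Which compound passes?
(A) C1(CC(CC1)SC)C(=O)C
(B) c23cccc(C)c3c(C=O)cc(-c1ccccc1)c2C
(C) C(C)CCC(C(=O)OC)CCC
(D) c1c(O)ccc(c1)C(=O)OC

B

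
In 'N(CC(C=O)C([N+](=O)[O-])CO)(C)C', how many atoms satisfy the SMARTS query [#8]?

4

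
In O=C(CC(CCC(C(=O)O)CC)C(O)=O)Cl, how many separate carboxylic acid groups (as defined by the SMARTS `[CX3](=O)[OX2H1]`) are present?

2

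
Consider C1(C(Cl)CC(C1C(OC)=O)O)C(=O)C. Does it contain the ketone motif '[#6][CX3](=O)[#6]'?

The pattern [#6][CX3](=O)[#6] describes a carbonyl carbon (no H) flanked by two carbons — a ketone.
The molecule carries an acetyl/ketone group (-C(=O)CH3), whose atoms satisfy every constraint of the query, so the pattern matches.

Yes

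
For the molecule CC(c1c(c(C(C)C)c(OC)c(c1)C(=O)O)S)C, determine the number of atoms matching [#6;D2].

The query [#6;D2] means: any carbon bonded to exactly two heavy atoms.
Check the 18 heavy atoms by environment: 5× c (aromatic, D3) → no; 1× c (aromatic, D2) → match; 3× C (D3) → no; 2× O (D1) → no; 1× O (D2) → no; 5× C (D1) → no; 1× S (D1) → no.
That gives 1 matching atom.

1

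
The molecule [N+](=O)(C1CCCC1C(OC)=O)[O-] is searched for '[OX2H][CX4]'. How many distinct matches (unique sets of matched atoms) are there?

[OX2H][CX4] is the SMARTS for an aliphatic alcohol: a hydroxyl oxygen bound to an sp3 (X4) carbon.
No fragment in the molecule satisfies every constraint, giving 0 matches.

0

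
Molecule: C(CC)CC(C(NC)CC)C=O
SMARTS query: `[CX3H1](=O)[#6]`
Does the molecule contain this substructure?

Yes

The pattern [CX3H1](=O)[#6] describes an sp2 carbon with one H, double-bonded to O and single-bonded to carbon — an aldehyde.
The molecule carries an aldehyde (-CHO), whose atoms satisfy every constraint of the query, so the pattern matches.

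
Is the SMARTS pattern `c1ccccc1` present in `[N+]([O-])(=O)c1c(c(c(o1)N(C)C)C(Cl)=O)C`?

No

The pattern c1ccccc1 describes six aromatic carbons in a ring — a benzene ring.
The closest candidate here is a methyl group (-CH3), but no six-membered all-carbon aromatic ring is present. No other fragment satisfies the full query, so there is no match.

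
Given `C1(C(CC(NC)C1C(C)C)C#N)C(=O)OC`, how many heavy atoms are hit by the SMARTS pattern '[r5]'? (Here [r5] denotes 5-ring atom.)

5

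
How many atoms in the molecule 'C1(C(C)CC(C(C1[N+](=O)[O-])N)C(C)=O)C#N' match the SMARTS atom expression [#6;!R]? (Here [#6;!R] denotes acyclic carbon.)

The query [#6;!R] means: carbon not in any ring.
Check the 16 heavy atoms by environment: 6× C (in 6-ring) → no; 1× N (charge +1, acyclic) → no; 1× O (charge -1, acyclic) → no; 2× O (acyclic) → no; 4× C (acyclic) → match; 2× N (acyclic) → no.
That gives 4 matching atoms.

4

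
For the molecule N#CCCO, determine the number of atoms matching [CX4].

Check the 5 heavy atoms by environment: 2× C (X4) → match; 1× O (X2) → no; 1× C (X2) → no; 1× N (X1) → no.
That gives 2 matching atoms.

2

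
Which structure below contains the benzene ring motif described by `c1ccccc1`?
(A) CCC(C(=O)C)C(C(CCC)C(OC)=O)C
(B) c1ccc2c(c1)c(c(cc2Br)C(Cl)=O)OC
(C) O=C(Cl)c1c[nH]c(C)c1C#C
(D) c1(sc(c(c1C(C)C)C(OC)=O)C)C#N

c1ccccc1 describes six aromatic carbons in a ring (a benzene ring).
(A) has a methyl group (-CH3) but no six-membered all-carbon aromatic ring is present.
(B) contains the required atom environment, so the pattern matches.
(C) has a methyl group (-CH3) but no six-membered all-carbon aromatic ring is present.
(D) has a methyl group (-CH3) but no six-membered all-carbon aromatic ring is present.
So the answer is (B).

B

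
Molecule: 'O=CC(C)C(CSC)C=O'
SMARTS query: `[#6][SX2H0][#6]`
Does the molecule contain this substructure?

Yes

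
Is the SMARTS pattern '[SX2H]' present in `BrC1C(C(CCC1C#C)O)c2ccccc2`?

No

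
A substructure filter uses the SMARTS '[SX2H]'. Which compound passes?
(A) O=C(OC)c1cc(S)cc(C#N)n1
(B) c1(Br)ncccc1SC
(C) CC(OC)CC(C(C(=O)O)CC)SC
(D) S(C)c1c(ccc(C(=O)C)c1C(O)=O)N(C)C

A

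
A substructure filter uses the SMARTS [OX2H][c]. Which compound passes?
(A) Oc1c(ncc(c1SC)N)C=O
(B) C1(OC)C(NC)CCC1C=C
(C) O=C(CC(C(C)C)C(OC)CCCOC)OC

[OX2H][c] describes a hydroxyl oxygen attached to an aromatic carbon (a phenol).
(A) contains a hydroxyl group (-OH), which satisfies every atom and bond constraint.
(B) has a methoxy ether (-OCH3) but the oxygen has H0, not H1.
(C) has a methoxy ether (-OCH3) but the oxygen has H0, not H1.
So the answer is (A).

A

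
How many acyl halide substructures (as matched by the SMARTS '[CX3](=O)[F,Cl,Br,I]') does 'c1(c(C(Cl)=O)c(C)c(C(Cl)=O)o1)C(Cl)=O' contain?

[CX3](=O)[F,Cl,Br,I] is the SMARTS for an acyl halide: a carbonyl carbon bonded to a halogen.
The molecule carries 3 separate instances of an acyl chloride (-C(=O)Cl) meeting every constraint; each maps to a distinct set of atoms, giving 3 matches.

3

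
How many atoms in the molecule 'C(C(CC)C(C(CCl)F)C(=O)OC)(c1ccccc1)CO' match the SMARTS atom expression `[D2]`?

9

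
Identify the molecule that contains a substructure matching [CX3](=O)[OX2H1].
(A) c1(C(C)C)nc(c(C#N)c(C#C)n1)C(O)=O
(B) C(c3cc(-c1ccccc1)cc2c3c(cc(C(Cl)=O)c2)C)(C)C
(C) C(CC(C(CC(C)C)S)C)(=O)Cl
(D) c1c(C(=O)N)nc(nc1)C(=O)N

[CX3](=O)[OX2H1] describes an sp2 carbon double-bonded to O and single-bonded to an -OH oxygen (a carboxylic acid).
(A) contains a carboxylic acid group (-C(=O)OH), which satisfies every atom and bond constraint.
(B) has an acyl chloride (-C(=O)Cl) but the carbonyl is bonded to Cl, not to an -OH oxygen.
(C) has an acyl chloride (-C(=O)Cl) but the carbonyl is bonded to Cl, not to an -OH oxygen.
(D) has a primary amide (-C(=O)NH2) but the carbonyl is bonded to N, not to an -OH oxygen.
So the answer is (A).

A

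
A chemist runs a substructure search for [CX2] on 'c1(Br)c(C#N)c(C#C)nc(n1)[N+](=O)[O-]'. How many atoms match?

The query [CX2] means: C with X2: aliphatic carbon with exactly 2 total connections.
Check the 14 heavy atoms by environment: 2× n (aromatic, X2) → no; 4× c (aromatic, X3) → no; 3× C (X2) → match; 1× Br (X1) → no; 1× N (X1) → no; 1× N (charge +1, X3) → no; 1× O (charge -1, X1) → no; 1× O (X1) → no.
That gives 3 matching atoms.

3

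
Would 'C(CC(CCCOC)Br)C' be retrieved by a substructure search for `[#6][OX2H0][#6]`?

The pattern [#6][OX2H0][#6] describes an aliphatic oxygen bridging two carbons with no H on the oxygen — an ether.
The molecule carries a methoxy ether (-OCH3), whose atoms satisfy every constraint of the query, so the pattern matches.

Yes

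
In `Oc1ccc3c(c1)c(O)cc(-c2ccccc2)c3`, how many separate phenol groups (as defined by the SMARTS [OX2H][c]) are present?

[OX2H][c] is the SMARTS for a phenol: a hydroxyl oxygen attached to an aromatic carbon.
The molecule carries 2 separate instances of a hydroxyl group (-OH) meeting every constraint; each maps to a distinct set of atoms, giving 2 matches.

2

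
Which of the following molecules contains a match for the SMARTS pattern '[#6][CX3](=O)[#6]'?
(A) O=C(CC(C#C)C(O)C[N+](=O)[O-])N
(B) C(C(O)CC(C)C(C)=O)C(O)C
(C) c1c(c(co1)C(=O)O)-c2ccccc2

B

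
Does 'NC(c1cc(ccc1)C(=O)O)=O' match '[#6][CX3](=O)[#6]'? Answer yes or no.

The pattern [#6][CX3](=O)[#6] describes a carbonyl carbon (no H) flanked by two carbons — a ketone.
The closest candidate here is a carboxylic acid group (-C(=O)OH), but one neighbour of the carbonyl carbon is O, not C. No other fragment satisfies the full query, so there is no match.

No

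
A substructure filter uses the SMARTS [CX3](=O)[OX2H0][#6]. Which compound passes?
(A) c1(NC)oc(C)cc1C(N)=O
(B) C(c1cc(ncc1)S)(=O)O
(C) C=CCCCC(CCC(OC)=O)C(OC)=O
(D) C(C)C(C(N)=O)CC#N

[CX3](=O)[OX2H0][#6] describes a carbonyl carbon bonded to an oxygen that is itself bonded to carbon (no H on that O) (an ester).
(A) has a primary amide (-C(=O)NH2) but the carbonyl is bonded to N, not to an O-C linkage.
(B) has a carboxylic acid group (-C(=O)OH) but the singly-bonded O carries H (OX2H1, not H0).
(C) contains a methyl-ester group (-C(=O)OCH3), which satisfies every atom and bond constraint.
(D) has a primary amide (-C(=O)NH2) but the carbonyl is bonded to N, not to an O-C linkage.
So the answer is (C).

C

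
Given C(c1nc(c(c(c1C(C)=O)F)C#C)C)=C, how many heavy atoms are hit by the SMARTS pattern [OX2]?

0

The query [OX2] means: aliphatic oxygen with two total connections — ether, hydroxyl, or ester single-bond O.
Check the 15 heavy atoms by environment: 1× n (aromatic, X2) → no; 5× c (aromatic, X3) → no; 3× C (X3) → no; 2× C (X2) → no; 1× O (X1) → no; 2× C (X4) → no; 1× F (X1) → no.
No environment satisfies the query, so 0 matching atoms.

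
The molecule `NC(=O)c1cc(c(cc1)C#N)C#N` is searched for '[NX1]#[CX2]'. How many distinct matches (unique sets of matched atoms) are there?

2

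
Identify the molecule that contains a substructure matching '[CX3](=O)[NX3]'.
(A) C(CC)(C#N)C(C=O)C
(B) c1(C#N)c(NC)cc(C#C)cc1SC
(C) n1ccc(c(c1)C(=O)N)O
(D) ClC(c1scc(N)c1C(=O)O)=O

C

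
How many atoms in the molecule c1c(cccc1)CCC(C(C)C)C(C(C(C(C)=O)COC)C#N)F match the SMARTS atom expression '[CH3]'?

4

The query [CH3] means: aliphatic carbon with exactly three hydrogens.
Check the 24 heavy atoms by environment: 3× C (H2) → no; 5× C (H1) → no; 4× C (H3) → match; 1× c (aromatic, H0) → no; 5× c (aromatic, H1) → no; 2× C (H0) → no; 2× O (H0) → no; 1× F (H0) → no; 1× N (H0) → no.
That gives 4 matching atoms.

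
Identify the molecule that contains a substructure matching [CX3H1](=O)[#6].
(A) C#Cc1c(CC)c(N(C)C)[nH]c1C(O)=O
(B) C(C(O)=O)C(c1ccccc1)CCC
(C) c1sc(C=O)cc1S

[CX3H1](=O)[#6] describes an sp2 carbon with one H, double-bonded to O and single-bonded to carbon (an aldehyde).
(A) has a carboxylic acid group (-C(=O)OH) but the carbonyl carbon has H0 and is bonded to O, not H1.
(B) has a carboxylic acid group (-C(=O)OH) but the carbonyl carbon has H0 and is bonded to O, not H1.
(C) contains an aldehyde (-CHO), which satisfies every atom and bond constraint.
So the answer is (C).

C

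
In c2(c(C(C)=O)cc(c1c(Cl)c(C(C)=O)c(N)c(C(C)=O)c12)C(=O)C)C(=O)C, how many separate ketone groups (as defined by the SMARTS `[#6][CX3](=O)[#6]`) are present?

5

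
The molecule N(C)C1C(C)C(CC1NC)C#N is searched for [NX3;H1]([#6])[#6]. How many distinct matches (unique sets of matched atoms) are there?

2

[NX3;H1]([#6])[#6] is the SMARTS for a secondary amine: a trivalent nitrogen with one H, bonded to two carbons.
The molecule carries 2 separate instances of an N-methylamino group (-NHCH3) meeting every constraint; each maps to a distinct set of atoms, giving 2 matches.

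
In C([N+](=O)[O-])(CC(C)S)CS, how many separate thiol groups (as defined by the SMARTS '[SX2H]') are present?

[SX2H] is the SMARTS for a thiol: an aliphatic sulfur with two connections, one being H.
The molecule carries 2 separate instances of a thiol (-SH) meeting every constraint; each maps to a distinct set of atoms, giving 2 matches.

2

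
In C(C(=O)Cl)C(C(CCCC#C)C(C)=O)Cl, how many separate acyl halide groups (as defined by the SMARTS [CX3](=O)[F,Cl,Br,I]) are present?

[CX3](=O)[F,Cl,Br,I] is the SMARTS for an acyl halide: a carbonyl carbon bonded to a halogen.
Exactly one fragment in the molecule meets all constraints, giving 1 match.

1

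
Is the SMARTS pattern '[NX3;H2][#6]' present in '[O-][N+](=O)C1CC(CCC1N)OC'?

The pattern [NX3;H2][#6] describes a trivalent nitrogen with two H attached to carbon — a primary amine.
The molecule carries a primary amino group (-NH2), whose atoms satisfy every constraint of the query, so the pattern matches.

Yes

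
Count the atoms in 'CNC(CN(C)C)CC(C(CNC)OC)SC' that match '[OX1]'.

The query [OX1] means: aliphatic oxygen with one total connection — typically a carbonyl =O or an oxide.
Check the 17 heavy atoms by environment: 12× C (X4) → no; 3× N (X3) → no; 1× S (X2) → no; 1× O (X2) → no.
No environment satisfies the query, so 0 matching atoms.

0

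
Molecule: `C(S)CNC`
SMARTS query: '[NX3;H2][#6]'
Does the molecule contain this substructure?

No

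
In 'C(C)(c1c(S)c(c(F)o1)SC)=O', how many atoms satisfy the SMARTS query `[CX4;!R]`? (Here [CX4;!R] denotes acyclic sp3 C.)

2

The query [CX4;!R] means: aliphatic carbon with four total connections, not in a ring.
Check the 12 heavy atoms by environment: 1× o (aromatic, X2, in 5-ring) → no; 4× c (aromatic, X3, in 5-ring) → no; 2× S (X2, acyclic) → no; 2× C (X4, acyclic) → match; 1× C (X3, acyclic) → no; 1× O (X1, acyclic) → no; 1× F (X1, acyclic) → no.
That gives 2 matching atoms.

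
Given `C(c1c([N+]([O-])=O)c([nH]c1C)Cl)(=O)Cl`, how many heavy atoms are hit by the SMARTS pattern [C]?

The query [C] means: uppercase C matches aliphatic (non-aromatic) carbon only.
Check the 13 heavy atoms by environment: 1× n (aromatic) → no; 4× c (aromatic) → no; 2× C → match; 2× O → no; 2× Cl → no; 1× N (charge +1) → no; 1× O (charge -1) → no.
That gives 2 matching atoms.

2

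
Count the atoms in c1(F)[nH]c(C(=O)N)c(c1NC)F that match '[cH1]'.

0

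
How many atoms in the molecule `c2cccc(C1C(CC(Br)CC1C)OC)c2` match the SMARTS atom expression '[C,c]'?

14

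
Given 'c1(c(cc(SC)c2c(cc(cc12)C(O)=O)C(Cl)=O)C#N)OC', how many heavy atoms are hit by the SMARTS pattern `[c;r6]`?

10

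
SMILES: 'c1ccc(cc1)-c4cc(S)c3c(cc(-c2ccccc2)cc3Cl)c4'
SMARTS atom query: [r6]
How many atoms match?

22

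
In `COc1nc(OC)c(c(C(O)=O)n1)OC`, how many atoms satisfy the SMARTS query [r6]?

6

The query [r6] means: r6 matches atoms in a six-membered ring.
Check the 15 heavy atoms by environment: 2× n (aromatic, in 6-ring) → match; 4× c (aromatic, in 6-ring) → match; 5× O (acyclic) → no; 4× C (acyclic) → no.
Summing the matching environments: 2 + 4 = 6 matching atoms.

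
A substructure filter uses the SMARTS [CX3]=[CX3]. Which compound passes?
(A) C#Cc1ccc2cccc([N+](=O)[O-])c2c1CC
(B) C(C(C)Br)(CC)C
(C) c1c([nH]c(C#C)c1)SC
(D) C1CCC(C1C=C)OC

[CX3]=[CX3] describes a non-aromatic C=C double bond between two sp2 carbons (an alkene).
(A) has an ethynyl group (-C#CH) but the C-C bond is a triple bond, not a double bond.
(B) has an ethyl group (-CH2CH3) but its C-C bond is a single bond between CX4 carbons, not CX3=CX3.
(C) has an ethynyl group (-C#CH) but the C-C bond is a triple bond, not a double bond.
(D) contains a vinyl group (-CH=CH2), which satisfies every atom and bond constraint.
So the answer is (D).

D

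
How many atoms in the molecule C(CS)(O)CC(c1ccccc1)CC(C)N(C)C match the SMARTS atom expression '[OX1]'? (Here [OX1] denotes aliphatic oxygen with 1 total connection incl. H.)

0

The query [OX1] means: aliphatic oxygen with one total connection — typically a carbonyl =O or an oxide.
Check the 18 heavy atoms by environment: 9× C (X4) → no; 6× c (aromatic, X3) → no; 1× S (X2) → no; 1× N (X3) → no; 1× O (X2) → no.
No environment satisfies the query, so 0 matching atoms.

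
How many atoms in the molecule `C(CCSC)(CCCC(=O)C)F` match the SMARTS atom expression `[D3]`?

2

The query [D3] means: atom with exactly three heavy-atom neighbours.
Check the 12 heavy atoms by environment: 5× C (D2) → no; 2× C (D3) → match; 1× O (D1) → no; 2× C (D1) → no; 1× S (D2) → no; 1× F (D1) → no.
That gives 2 matching atoms.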